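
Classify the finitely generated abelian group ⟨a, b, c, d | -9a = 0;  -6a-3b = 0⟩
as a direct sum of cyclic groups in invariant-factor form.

rank_ℚ(R)=2; free=4−2=2
SNF(R) diag = [3, 9] → torsion [3, 9]

Answer: M ≅ ℤ^2 ⊕ ℤ/3 ⊕ ℤ/9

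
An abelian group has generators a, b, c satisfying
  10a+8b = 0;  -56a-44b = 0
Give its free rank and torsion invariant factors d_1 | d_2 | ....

Answer: M ≅ ℤ^1 ⊕ ℤ/2 ⊕ ℤ/4

Derivation:
rank_ℚ(R)=2; free=3−2=1
SNF(R) diag = [2, 4] → torsion [2, 4]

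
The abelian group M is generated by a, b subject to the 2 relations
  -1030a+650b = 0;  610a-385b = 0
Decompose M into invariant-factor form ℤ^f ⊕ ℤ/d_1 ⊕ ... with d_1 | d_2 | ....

rank_ℚ(R)=2; free=2−2=0
SNF(R) diag = [5, 10] → torsion [5, 10]

Answer: M ≅ ℤ/5 ⊕ ℤ/10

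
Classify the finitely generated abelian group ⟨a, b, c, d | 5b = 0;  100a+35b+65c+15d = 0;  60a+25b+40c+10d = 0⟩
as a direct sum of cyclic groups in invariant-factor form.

rank_ℚ(R)=3; free=4−3=1
SNF(R) diag = [5, 5, 10] → torsion [5, 5, 10]

Answer: M ≅ ℤ^1 ⊕ ℤ/5 ⊕ ℤ/5 ⊕ ℤ/10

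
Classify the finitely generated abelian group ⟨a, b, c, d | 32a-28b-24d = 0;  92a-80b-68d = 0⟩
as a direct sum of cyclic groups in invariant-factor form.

rank_ℚ(R)=2; free=4−2=2
SNF(R) diag = [4, 4] → torsion [4, 4]

Answer: M ≅ ℤ^2 ⊕ ℤ/4 ⊕ ℤ/4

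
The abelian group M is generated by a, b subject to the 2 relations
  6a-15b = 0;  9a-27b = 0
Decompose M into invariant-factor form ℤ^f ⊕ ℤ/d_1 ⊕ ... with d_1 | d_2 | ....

rank_ℚ(R)=2; free=2−2=0
SNF(R) diag = [3, 9] → torsion [3, 9]

Answer: M ≅ ℤ/3 ⊕ ℤ/9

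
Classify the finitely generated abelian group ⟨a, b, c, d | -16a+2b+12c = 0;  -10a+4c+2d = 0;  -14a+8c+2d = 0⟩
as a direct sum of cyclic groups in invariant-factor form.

Answer: M ≅ ℤ^1 ⊕ ℤ/2 ⊕ ℤ/2 ⊕ ℤ/4

Derivation:
rank_ℚ(R)=3; free=4−3=1
SNF(R) diag = [2, 2, 4] → torsion [2, 2, 4]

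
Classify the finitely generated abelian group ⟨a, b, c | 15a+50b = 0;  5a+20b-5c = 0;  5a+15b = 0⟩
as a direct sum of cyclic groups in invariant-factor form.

Answer: M ≅ ℤ/5 ⊕ ℤ/5 ⊕ ℤ/5

Derivation:
rank_ℚ(R)=3; free=3−3=0
SNF(R) diag = [5, 5, 5] → torsion [5, 5, 5]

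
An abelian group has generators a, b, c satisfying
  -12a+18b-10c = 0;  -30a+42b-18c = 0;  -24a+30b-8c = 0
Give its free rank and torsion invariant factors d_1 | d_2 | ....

rank_ℚ(R)=3; free=3−3=0
SNF(R) diag = [2, 6, 6] → torsion [2, 6, 6]

Answer: M ≅ ℤ/2 ⊕ ℤ/6 ⊕ ℤ/6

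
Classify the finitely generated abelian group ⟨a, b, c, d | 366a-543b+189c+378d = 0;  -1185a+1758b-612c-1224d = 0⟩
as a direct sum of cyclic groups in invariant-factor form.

rank_ℚ(R)=2; free=4−2=2
SNF(R) diag = [3, 9] → torsion [3, 9]

Answer: M ≅ ℤ^2 ⊕ ℤ/3 ⊕ ℤ/9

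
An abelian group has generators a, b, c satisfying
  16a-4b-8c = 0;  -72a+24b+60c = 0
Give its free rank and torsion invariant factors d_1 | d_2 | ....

Answer: M ≅ ℤ^1 ⊕ ℤ/4 ⊕ ℤ/12

Derivation:
rank_ℚ(R)=2; free=3−2=1
SNF(R) diag = [4, 12] → torsion [4, 12]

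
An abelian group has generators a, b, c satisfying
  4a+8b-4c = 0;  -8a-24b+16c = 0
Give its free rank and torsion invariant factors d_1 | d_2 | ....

Answer: M ≅ ℤ^1 ⊕ ℤ/4 ⊕ ℤ/8

Derivation:
rank_ℚ(R)=2; free=3−2=1
SNF(R) diag = [4, 8] → torsion [4, 8]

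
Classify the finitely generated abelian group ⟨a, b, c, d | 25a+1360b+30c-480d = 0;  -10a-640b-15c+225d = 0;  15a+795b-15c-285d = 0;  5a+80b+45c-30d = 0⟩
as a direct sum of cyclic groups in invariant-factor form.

Answer: M ≅ ℤ/5 ⊕ ℤ/15 ⊕ ℤ/45 ⊕ ℤ/135

Derivation:
rank_ℚ(R)=4; free=4−4=0
SNF(R) diag = [5, 15, 45, 135] → torsion [5, 15, 45, 135]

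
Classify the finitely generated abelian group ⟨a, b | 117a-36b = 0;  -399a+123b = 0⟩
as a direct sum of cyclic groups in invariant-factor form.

rank_ℚ(R)=2; free=2−2=0
SNF(R) diag = [3, 9] → torsion [3, 9]

Answer: M ≅ ℤ/3 ⊕ ℤ/9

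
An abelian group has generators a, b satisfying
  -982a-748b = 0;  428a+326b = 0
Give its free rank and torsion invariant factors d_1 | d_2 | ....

rank_ℚ(R)=2; free=2−2=0
SNF(R) diag = [2, 6] → torsion [2, 6]

Answer: M ≅ ℤ/2 ⊕ ℤ/6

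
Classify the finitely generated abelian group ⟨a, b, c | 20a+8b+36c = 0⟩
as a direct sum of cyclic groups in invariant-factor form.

rank_ℚ(R)=1; free=3−1=2
SNF(R) diag = [4] → torsion [4]

Answer: M ≅ ℤ^2 ⊕ ℤ/4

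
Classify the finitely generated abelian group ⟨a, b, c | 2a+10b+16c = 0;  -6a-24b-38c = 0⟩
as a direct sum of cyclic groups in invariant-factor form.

rank_ℚ(R)=2; free=3−2=1
SNF(R) diag = [2, 2] → torsion [2, 2]

Answer: M ≅ ℤ^1 ⊕ ℤ/2 ⊕ ℤ/2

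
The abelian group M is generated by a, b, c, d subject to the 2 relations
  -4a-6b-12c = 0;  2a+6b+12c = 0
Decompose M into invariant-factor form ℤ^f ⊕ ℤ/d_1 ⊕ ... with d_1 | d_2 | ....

Answer: M ≅ ℤ^2 ⊕ ℤ/2 ⊕ ℤ/6

Derivation:
rank_ℚ(R)=2; free=4−2=2
SNF(R) diag = [2, 6] → torsion [2, 6]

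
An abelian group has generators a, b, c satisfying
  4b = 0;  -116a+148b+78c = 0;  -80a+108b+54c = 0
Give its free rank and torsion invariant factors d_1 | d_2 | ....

Answer: M ≅ ℤ/2 ⊕ ℤ/4 ⊕ ℤ/12

Derivation:
rank_ℚ(R)=3; free=3−3=0
SNF(R) diag = [2, 4, 12] → torsion [2, 4, 12]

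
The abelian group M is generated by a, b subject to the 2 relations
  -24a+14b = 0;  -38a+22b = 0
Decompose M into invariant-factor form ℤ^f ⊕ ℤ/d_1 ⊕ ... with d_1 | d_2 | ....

rank_ℚ(R)=2; free=2−2=0
SNF(R) diag = [2, 2] → torsion [2, 2]

Answer: M ≅ ℤ/2 ⊕ ℤ/2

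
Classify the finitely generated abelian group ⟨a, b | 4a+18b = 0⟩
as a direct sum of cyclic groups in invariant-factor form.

Answer: M ≅ ℤ^1 ⊕ ℤ/2

Derivation:
rank_ℚ(R)=1; free=2−1=1
SNF(R) diag = [2] → torsion [2]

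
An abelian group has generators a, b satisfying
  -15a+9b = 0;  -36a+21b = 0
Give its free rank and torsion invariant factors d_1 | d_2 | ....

rank_ℚ(R)=2; free=2−2=0
SNF(R) diag = [3, 3] → torsion [3, 3]

Answer: M ≅ ℤ/3 ⊕ ℤ/3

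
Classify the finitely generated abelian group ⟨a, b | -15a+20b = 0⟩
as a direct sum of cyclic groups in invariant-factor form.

rank_ℚ(R)=1; free=2−1=1
SNF(R) diag = [5] → torsion [5]

Answer: M ≅ ℤ^1 ⊕ ℤ/5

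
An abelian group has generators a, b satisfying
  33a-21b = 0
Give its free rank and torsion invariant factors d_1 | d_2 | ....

Answer: M ≅ ℤ^1 ⊕ ℤ/3

Derivation:
rank_ℚ(R)=1; free=2−1=1
SNF(R) diag = [3] → torsion [3]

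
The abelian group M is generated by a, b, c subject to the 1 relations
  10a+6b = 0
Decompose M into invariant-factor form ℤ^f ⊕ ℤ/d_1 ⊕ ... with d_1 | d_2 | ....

rank_ℚ(R)=1; free=3−1=2
SNF(R) diag = [2] → torsion [2]

Answer: M ≅ ℤ^2 ⊕ ℤ/2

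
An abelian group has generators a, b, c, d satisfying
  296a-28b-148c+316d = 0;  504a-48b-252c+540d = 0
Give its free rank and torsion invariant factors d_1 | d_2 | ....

Answer: M ≅ ℤ^2 ⊕ ℤ/4 ⊕ ℤ/12

Derivation:
rank_ℚ(R)=2; free=4−2=2
SNF(R) diag = [4, 12] → torsion [4, 12]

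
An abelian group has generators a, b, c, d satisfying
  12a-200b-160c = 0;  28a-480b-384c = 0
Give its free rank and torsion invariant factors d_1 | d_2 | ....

rank_ℚ(R)=2; free=4−2=2
SNF(R) diag = [4, 8] → torsion [4, 8]

Answer: M ≅ ℤ^2 ⊕ ℤ/4 ⊕ ℤ/8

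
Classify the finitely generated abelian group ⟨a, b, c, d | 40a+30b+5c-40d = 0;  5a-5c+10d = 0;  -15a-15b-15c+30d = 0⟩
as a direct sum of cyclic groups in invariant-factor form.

Answer: M ≅ ℤ^1 ⊕ ℤ/5 ⊕ ℤ/15 ⊕ ℤ/15

Derivation:
rank_ℚ(R)=3; free=4−3=1
SNF(R) diag = [5, 15, 15] → torsion [5, 15, 15]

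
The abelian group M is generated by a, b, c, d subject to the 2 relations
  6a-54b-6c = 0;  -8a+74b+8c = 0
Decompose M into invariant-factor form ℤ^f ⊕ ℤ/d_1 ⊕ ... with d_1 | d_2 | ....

Answer: M ≅ ℤ^2 ⊕ ℤ/2 ⊕ ℤ/6

Derivation:
rank_ℚ(R)=2; free=4−2=2
SNF(R) diag = [2, 6] → torsion [2, 6]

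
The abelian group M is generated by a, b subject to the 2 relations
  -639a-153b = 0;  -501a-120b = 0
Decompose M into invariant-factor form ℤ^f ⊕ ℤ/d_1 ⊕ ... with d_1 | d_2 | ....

Answer: M ≅ ℤ/3 ⊕ ℤ/9

Derivation:
rank_ℚ(R)=2; free=2−2=0
SNF(R) diag = [3, 9] → torsion [3, 9]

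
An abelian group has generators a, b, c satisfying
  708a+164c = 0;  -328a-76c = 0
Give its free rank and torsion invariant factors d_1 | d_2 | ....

rank_ℚ(R)=2; free=3−2=1
SNF(R) diag = [4, 4] → torsion [4, 4]

Answer: M ≅ ℤ^1 ⊕ ℤ/4 ⊕ ℤ/4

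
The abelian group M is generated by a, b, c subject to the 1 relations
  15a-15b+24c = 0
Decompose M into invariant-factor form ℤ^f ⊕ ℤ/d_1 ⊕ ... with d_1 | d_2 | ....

rank_ℚ(R)=1; free=3−1=2
SNF(R) diag = [3] → torsion [3]

Answer: M ≅ ℤ^2 ⊕ ℤ/3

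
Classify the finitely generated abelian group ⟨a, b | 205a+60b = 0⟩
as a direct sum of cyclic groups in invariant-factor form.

Answer: M ≅ ℤ^1 ⊕ ℤ/5

Derivation:
rank_ℚ(R)=1; free=2−1=1
SNF(R) diag = [5] → torsion [5]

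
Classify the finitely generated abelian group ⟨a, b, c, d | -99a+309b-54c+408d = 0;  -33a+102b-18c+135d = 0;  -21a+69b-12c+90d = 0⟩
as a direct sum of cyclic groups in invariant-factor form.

rank_ℚ(R)=3; free=4−3=1
SNF(R) diag = [3, 3, 6] → torsion [3, 3, 6]

Answer: M ≅ ℤ^1 ⊕ ℤ/3 ⊕ ℤ/3 ⊕ ℤ/6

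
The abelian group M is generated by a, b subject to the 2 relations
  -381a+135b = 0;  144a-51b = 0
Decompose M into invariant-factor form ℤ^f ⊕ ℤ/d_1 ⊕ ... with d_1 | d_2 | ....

Answer: M ≅ ℤ/3 ⊕ ℤ/3

Derivation:
rank_ℚ(R)=2; free=2−2=0
SNF(R) diag = [3, 3] → torsion [3, 3]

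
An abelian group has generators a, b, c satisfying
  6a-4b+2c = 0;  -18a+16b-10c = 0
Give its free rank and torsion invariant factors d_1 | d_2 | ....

rank_ℚ(R)=2; free=3−2=1
SNF(R) diag = [2, 4] → torsion [2, 4]

Answer: M ≅ ℤ^1 ⊕ ℤ/2 ⊕ ℤ/4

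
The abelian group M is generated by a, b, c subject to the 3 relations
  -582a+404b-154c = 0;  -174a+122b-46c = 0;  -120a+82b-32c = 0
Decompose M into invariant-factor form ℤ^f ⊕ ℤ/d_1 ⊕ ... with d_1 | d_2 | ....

Answer: M ≅ ℤ/2 ⊕ ℤ/6 ⊕ ℤ/12

Derivation:
rank_ℚ(R)=3; free=3−3=0
SNF(R) diag = [2, 6, 12] → torsion [2, 6, 12]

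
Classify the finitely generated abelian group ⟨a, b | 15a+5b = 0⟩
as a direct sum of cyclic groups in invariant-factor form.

rank_ℚ(R)=1; free=2−1=1
SNF(R) diag = [5] → torsion [5]

Answer: M ≅ ℤ^1 ⊕ ℤ/5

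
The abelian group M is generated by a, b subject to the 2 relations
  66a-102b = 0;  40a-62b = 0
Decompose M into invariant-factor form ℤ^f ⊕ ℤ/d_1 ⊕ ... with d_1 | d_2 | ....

rank_ℚ(R)=2; free=2−2=0
SNF(R) diag = [2, 6] → torsion [2, 6]

Answer: M ≅ ℤ/2 ⊕ ℤ/6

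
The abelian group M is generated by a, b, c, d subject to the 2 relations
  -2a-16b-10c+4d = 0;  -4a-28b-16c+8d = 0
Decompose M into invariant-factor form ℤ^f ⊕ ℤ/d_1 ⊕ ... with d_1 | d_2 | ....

rank_ℚ(R)=2; free=4−2=2
SNF(R) diag = [2, 4] → torsion [2, 4]

Answer: M ≅ ℤ^2 ⊕ ℤ/2 ⊕ ℤ/4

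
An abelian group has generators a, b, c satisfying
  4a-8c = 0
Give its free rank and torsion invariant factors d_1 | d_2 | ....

Answer: M ≅ ℤ^2 ⊕ ℤ/4

Derivation:
rank_ℚ(R)=1; free=3−1=2
SNF(R) diag = [4] → torsion [4]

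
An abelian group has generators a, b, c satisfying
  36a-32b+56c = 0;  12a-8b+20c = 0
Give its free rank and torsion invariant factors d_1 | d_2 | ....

rank_ℚ(R)=2; free=3−2=1
SNF(R) diag = [4, 12] → torsion [4, 12]

Answer: M ≅ ℤ^1 ⊕ ℤ/4 ⊕ ℤ/12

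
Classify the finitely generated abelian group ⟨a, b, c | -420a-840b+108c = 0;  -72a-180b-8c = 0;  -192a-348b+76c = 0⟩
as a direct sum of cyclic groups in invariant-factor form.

rank_ℚ(R)=3; free=3−3=0
SNF(R) diag = [4, 12, 36] → torsion [4, 12, 36]

Answer: M ≅ ℤ/4 ⊕ ℤ/12 ⊕ ℤ/36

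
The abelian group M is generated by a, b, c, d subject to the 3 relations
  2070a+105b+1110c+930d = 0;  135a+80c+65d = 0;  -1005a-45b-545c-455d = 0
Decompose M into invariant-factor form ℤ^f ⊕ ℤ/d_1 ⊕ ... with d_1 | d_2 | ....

rank_ℚ(R)=3; free=4−3=1
SNF(R) diag = [5, 15, 15] → torsion [5, 15, 15]

Answer: M ≅ ℤ^1 ⊕ ℤ/5 ⊕ ℤ/15 ⊕ ℤ/15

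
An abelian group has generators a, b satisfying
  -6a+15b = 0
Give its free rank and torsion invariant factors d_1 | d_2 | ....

Answer: M ≅ ℤ^1 ⊕ ℤ/3

Derivation:
rank_ℚ(R)=1; free=2−1=1
SNF(R) diag = [3] → torsion [3]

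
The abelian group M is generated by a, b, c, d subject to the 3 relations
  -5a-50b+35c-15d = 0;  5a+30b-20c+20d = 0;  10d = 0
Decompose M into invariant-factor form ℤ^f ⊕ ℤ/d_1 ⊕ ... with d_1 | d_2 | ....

Answer: M ≅ ℤ^1 ⊕ ℤ/5 ⊕ ℤ/5 ⊕ ℤ/10

Derivation:
rank_ℚ(R)=3; free=4−3=1
SNF(R) diag = [5, 5, 10] → torsion [5, 5, 10]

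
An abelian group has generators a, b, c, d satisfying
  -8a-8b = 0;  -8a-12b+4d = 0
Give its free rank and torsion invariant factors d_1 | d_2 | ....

Answer: M ≅ ℤ^2 ⊕ ℤ/4 ⊕ ℤ/8

Derivation:
rank_ℚ(R)=2; free=4−2=2
SNF(R) diag = [4, 8] → torsion [4, 8]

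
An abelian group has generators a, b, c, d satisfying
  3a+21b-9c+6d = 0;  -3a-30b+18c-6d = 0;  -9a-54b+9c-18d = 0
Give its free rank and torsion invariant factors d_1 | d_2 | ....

Answer: M ≅ ℤ^1 ⊕ ℤ/3 ⊕ ℤ/9 ⊕ ℤ/9

Derivation:
rank_ℚ(R)=3; free=4−3=1
SNF(R) diag = [3, 9, 9] → torsion [3, 9, 9]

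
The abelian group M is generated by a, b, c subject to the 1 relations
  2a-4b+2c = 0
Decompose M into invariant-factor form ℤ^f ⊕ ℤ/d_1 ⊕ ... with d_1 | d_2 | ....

rank_ℚ(R)=1; free=3−1=2
SNF(R) diag = [2] → torsion [2]

Answer: M ≅ ℤ^2 ⊕ ℤ/2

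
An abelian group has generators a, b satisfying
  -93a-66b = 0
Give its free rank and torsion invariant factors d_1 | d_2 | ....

Answer: M ≅ ℤ^1 ⊕ ℤ/3

Derivation:
rank_ℚ(R)=1; free=2−1=1
SNF(R) diag = [3] → torsion [3]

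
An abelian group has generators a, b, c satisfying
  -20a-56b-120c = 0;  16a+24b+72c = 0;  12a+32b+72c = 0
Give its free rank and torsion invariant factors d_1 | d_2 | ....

rank_ℚ(R)=3; free=3−3=0
SNF(R) diag = [4, 8, 24] → torsion [4, 8, 24]

Answer: M ≅ ℤ/4 ⊕ ℤ/8 ⊕ ℤ/24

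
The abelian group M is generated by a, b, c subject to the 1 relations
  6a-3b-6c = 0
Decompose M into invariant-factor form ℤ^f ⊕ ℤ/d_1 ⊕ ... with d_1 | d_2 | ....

rank_ℚ(R)=1; free=3−1=2
SNF(R) diag = [3] → torsion [3]

Answer: M ≅ ℤ^2 ⊕ ℤ/3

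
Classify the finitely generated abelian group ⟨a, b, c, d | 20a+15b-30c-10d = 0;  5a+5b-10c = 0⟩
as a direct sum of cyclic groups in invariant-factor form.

rank_ℚ(R)=2; free=4−2=2
SNF(R) diag = [5, 5] → torsion [5, 5]

Answer: M ≅ ℤ^2 ⊕ ℤ/5 ⊕ ℤ/5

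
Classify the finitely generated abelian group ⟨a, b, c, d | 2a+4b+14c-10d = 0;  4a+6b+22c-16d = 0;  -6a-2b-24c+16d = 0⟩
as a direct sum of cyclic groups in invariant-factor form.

Answer: M ≅ ℤ^1 ⊕ ℤ/2 ⊕ ℤ/2 ⊕ ℤ/6

Derivation:
rank_ℚ(R)=3; free=4−3=1
SNF(R) diag = [2, 2, 6] → torsion [2, 2, 6]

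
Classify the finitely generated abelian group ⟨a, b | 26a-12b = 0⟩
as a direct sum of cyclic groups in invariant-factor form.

Answer: M ≅ ℤ^1 ⊕ ℤ/2

Derivation:
rank_ℚ(R)=1; free=2−1=1
SNF(R) diag = [2] → torsion [2]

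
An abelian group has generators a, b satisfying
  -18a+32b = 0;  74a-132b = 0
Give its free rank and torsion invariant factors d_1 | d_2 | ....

Answer: M ≅ ℤ/2 ⊕ ℤ/4

Derivation:
rank_ℚ(R)=2; free=2−2=0
SNF(R) diag = [2, 4] → torsion [2, 4]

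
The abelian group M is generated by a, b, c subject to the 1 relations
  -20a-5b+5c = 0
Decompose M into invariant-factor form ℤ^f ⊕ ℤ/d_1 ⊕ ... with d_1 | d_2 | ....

Answer: M ≅ ℤ^2 ⊕ ℤ/5

Derivation:
rank_ℚ(R)=1; free=3−1=2
SNF(R) diag = [5] → torsion [5]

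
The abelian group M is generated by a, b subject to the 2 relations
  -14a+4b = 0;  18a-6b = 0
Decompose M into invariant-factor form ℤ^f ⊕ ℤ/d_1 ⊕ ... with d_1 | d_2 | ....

rank_ℚ(R)=2; free=2−2=0
SNF(R) diag = [2, 6] → torsion [2, 6]

Answer: M ≅ ℤ/2 ⊕ ℤ/6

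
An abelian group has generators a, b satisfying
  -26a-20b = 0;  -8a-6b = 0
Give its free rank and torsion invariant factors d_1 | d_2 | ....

Answer: M ≅ ℤ/2 ⊕ ℤ/2

Derivation:
rank_ℚ(R)=2; free=2−2=0
SNF(R) diag = [2, 2] → torsion [2, 2]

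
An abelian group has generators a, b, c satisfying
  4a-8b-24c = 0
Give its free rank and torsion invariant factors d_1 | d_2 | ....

Answer: M ≅ ℤ^2 ⊕ ℤ/4

Derivation:
rank_ℚ(R)=1; free=3−1=2
SNF(R) diag = [4] → torsion [4]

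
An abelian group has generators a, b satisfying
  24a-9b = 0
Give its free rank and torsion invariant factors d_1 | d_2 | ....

Answer: M ≅ ℤ^1 ⊕ ℤ/3

Derivation:
rank_ℚ(R)=1; free=2−1=1
SNF(R) diag = [3] → torsion [3]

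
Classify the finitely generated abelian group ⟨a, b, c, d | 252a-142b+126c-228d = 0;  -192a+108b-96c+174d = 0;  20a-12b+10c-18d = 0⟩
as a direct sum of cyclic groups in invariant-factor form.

rank_ℚ(R)=3; free=4−3=1
SNF(R) diag = [2, 2, 6] → torsion [2, 2, 6]

Answer: M ≅ ℤ^1 ⊕ ℤ/2 ⊕ ℤ/2 ⊕ ℤ/6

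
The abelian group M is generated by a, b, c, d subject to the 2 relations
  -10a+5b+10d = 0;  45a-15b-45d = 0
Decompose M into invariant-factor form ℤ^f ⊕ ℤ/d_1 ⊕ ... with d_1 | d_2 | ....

Answer: M ≅ ℤ^2 ⊕ ℤ/5 ⊕ ℤ/15

Derivation:
rank_ℚ(R)=2; free=4−2=2
SNF(R) diag = [5, 15] → torsion [5, 15]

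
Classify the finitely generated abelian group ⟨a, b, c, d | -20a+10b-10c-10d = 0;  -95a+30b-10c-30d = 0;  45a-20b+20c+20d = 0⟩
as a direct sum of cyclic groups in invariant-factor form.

Answer: M ≅ ℤ^1 ⊕ ℤ/5 ⊕ ℤ/10 ⊕ ℤ/20

Derivation:
rank_ℚ(R)=3; free=4−3=1
SNF(R) diag = [5, 10, 20] → torsion [5, 10, 20]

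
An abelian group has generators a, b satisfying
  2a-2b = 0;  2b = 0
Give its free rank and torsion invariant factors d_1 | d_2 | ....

Answer: M ≅ ℤ/2 ⊕ ℤ/2

Derivation:
rank_ℚ(R)=2; free=2−2=0
SNF(R) diag = [2, 2] → torsion [2, 2]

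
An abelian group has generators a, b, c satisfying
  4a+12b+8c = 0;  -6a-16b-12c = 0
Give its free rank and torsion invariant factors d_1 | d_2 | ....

rank_ℚ(R)=2; free=3−2=1
SNF(R) diag = [2, 4] → torsion [2, 4]

Answer: M ≅ ℤ^1 ⊕ ℤ/2 ⊕ ℤ/4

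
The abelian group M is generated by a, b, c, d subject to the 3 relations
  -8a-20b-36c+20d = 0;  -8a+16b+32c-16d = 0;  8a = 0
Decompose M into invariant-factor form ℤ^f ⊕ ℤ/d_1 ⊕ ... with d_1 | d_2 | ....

rank_ℚ(R)=3; free=4−3=1
SNF(R) diag = [4, 8, 16] → torsion [4, 8, 16]

Answer: M ≅ ℤ^1 ⊕ ℤ/4 ⊕ ℤ/8 ⊕ ℤ/16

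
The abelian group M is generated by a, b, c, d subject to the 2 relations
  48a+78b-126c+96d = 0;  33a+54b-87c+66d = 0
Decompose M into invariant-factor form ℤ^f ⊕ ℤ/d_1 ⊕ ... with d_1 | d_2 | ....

rank_ℚ(R)=2; free=4−2=2
SNF(R) diag = [3, 6] → torsion [3, 6]

Answer: M ≅ ℤ^2 ⊕ ℤ/3 ⊕ ℤ/6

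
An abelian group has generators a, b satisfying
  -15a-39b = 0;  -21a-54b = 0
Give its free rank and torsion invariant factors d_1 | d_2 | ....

rank_ℚ(R)=2; free=2−2=0
SNF(R) diag = [3, 3] → torsion [3, 3]

Answer: M ≅ ℤ/3 ⊕ ℤ/3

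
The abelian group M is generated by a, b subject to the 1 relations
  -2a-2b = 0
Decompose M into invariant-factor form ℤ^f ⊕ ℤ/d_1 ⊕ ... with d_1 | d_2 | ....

Answer: M ≅ ℤ^1 ⊕ ℤ/2

Derivation:
rank_ℚ(R)=1; free=2−1=1
SNF(R) diag = [2] → torsion [2]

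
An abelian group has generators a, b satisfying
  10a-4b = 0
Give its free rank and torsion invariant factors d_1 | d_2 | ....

Answer: M ≅ ℤ^1 ⊕ ℤ/2

Derivation:
rank_ℚ(R)=1; free=2−1=1
SNF(R) diag = [2] → torsion [2]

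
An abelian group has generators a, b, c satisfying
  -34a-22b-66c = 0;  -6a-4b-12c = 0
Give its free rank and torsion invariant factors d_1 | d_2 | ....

Answer: M ≅ ℤ^1 ⊕ ℤ/2 ⊕ ℤ/2

Derivation:
rank_ℚ(R)=2; free=3−2=1
SNF(R) diag = [2, 2] → torsion [2, 2]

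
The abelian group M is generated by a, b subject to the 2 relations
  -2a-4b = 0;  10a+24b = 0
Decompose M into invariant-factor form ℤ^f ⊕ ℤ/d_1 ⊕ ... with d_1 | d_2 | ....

Answer: M ≅ ℤ/2 ⊕ ℤ/4

Derivation:
rank_ℚ(R)=2; free=2−2=0
SNF(R) diag = [2, 4] → torsion [2, 4]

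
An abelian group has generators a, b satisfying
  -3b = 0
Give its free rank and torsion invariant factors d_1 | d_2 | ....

rank_ℚ(R)=1; free=2−1=1
SNF(R) diag = [3] → torsion [3]

Answer: M ≅ ℤ^1 ⊕ ℤ/3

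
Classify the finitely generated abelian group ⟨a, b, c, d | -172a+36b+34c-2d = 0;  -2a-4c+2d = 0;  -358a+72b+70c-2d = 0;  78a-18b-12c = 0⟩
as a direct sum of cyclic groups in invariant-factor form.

rank_ℚ(R)=4; free=4−4=0
SNF(R) diag = [2, 6, 6, 18] → torsion [2, 6, 6, 18]

Answer: M ≅ ℤ/2 ⊕ ℤ/6 ⊕ ℤ/6 ⊕ ℤ/18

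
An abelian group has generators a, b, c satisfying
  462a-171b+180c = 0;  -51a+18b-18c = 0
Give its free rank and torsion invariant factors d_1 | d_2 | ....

Answer: M ≅ ℤ^1 ⊕ ℤ/3 ⊕ ℤ/9

Derivation:
rank_ℚ(R)=2; free=3−2=1
SNF(R) diag = [3, 9] → torsion [3, 9]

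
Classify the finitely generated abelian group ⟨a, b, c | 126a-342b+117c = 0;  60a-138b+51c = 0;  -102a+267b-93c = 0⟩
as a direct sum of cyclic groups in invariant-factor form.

rank_ℚ(R)=3; free=3−3=0
SNF(R) diag = [3, 9, 18] → torsion [3, 9, 18]

Answer: M ≅ ℤ/3 ⊕ ℤ/9 ⊕ ℤ/18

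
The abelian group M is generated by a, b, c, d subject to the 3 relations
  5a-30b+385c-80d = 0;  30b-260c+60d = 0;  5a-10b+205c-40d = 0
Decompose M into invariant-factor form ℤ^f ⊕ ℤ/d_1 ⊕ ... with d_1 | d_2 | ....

Answer: M ≅ ℤ^1 ⊕ ℤ/5 ⊕ ℤ/10 ⊕ ℤ/20

Derivation:
rank_ℚ(R)=3; free=4−3=1
SNF(R) diag = [5, 10, 20] → torsion [5, 10, 20]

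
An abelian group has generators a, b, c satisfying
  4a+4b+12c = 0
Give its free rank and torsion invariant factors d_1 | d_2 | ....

Answer: M ≅ ℤ^2 ⊕ ℤ/4

Derivation:
rank_ℚ(R)=1; free=3−1=2
SNF(R) diag = [4] → torsion [4]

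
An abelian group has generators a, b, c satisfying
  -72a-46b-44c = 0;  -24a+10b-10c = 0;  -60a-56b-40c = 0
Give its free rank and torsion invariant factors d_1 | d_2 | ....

rank_ℚ(R)=3; free=3−3=0
SNF(R) diag = [2, 6, 12] → torsion [2, 6, 12]

Answer: M ≅ ℤ/2 ⊕ ℤ/6 ⊕ ℤ/12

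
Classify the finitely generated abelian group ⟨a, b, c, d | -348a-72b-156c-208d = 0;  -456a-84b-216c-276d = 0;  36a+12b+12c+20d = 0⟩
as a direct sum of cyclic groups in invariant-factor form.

rank_ℚ(R)=3; free=4−3=1
SNF(R) diag = [4, 12, 24] → torsion [4, 12, 24]

Answer: M ≅ ℤ^1 ⊕ ℤ/4 ⊕ ℤ/12 ⊕ ℤ/24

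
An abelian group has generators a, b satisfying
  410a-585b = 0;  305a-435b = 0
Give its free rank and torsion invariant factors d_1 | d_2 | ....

rank_ℚ(R)=2; free=2−2=0
SNF(R) diag = [5, 15] → torsion [5, 15]

Answer: M ≅ ℤ/5 ⊕ ℤ/15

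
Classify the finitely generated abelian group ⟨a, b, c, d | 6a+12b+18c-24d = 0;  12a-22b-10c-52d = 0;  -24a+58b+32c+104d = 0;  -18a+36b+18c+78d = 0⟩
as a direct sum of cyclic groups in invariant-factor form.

rank_ℚ(R)=4; free=4−4=0
SNF(R) diag = [2, 2, 6, 6] → torsion [2, 2, 6, 6]

Answer: M ≅ ℤ/2 ⊕ ℤ/2 ⊕ ℤ/6 ⊕ ℤ/6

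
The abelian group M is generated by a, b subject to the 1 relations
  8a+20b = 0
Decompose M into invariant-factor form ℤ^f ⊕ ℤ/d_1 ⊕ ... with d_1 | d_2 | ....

Answer: M ≅ ℤ^1 ⊕ ℤ/4

Derivation:
rank_ℚ(R)=1; free=2−1=1
SNF(R) diag = [4] → torsion [4]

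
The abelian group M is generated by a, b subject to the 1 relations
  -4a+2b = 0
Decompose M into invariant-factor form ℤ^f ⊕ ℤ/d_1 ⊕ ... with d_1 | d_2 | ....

rank_ℚ(R)=1; free=2−1=1
SNF(R) diag = [2] → torsion [2]

Answer: M ≅ ℤ^1 ⊕ ℤ/2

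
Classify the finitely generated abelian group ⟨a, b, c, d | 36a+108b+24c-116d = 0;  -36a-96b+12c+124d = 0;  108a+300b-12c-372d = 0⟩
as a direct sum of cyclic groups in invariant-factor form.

Answer: M ≅ ℤ^1 ⊕ ℤ/4 ⊕ ℤ/12 ⊕ ℤ/36

Derivation:
rank_ℚ(R)=3; free=4−3=1
SNF(R) diag = [4, 12, 36] → torsion [4, 12, 36]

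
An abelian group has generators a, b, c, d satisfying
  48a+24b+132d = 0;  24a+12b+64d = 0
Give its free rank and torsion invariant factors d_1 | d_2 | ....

rank_ℚ(R)=2; free=4−2=2
SNF(R) diag = [4, 12] → torsion [4, 12]

Answer: M ≅ ℤ^2 ⊕ ℤ/4 ⊕ ℤ/12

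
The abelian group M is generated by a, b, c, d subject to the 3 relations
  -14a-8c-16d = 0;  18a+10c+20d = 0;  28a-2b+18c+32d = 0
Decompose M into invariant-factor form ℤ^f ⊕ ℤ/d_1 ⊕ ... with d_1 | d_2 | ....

Answer: M ≅ ℤ^1 ⊕ ℤ/2 ⊕ ℤ/2 ⊕ ℤ/2

Derivation:
rank_ℚ(R)=3; free=4−3=1
SNF(R) diag = [2, 2, 2] → torsion [2, 2, 2]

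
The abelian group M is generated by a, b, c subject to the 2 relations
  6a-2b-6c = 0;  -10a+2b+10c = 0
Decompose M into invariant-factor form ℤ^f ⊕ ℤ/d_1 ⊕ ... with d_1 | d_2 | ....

rank_ℚ(R)=2; free=3−2=1
SNF(R) diag = [2, 4] → torsion [2, 4]

Answer: M ≅ ℤ^1 ⊕ ℤ/2 ⊕ ℤ/4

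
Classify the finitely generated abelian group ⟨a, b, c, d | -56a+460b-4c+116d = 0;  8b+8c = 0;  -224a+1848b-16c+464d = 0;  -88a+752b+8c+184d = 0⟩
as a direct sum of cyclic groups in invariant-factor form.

Answer: M ≅ ℤ/4 ⊕ ℤ/8 ⊕ ℤ/8 ⊕ ℤ/24

Derivation:
rank_ℚ(R)=4; free=4−4=0
SNF(R) diag = [4, 8, 8, 24] → torsion [4, 8, 8, 24]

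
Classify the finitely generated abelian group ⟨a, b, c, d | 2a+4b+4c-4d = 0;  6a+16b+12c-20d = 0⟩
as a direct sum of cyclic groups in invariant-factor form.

Answer: M ≅ ℤ^2 ⊕ ℤ/2 ⊕ ℤ/4

Derivation:
rank_ℚ(R)=2; free=4−2=2
SNF(R) diag = [2, 4] → torsion [2, 4]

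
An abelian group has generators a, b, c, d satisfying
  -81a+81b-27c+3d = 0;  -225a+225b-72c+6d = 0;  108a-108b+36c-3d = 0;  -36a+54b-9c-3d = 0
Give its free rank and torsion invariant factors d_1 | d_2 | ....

Answer: M ≅ ℤ/3 ⊕ ℤ/9 ⊕ ℤ/9 ⊕ ℤ/18

Derivation:
rank_ℚ(R)=4; free=4−4=0
SNF(R) diag = [3, 9, 9, 18] → torsion [3, 9, 9, 18]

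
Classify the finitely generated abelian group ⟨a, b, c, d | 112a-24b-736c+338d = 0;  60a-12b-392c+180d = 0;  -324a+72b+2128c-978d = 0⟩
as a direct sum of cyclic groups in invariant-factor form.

Answer: M ≅ ℤ^1 ⊕ ℤ/2 ⊕ ℤ/4 ⊕ ℤ/12

Derivation:
rank_ℚ(R)=3; free=4−3=1
SNF(R) diag = [2, 4, 12] → torsion [2, 4, 12]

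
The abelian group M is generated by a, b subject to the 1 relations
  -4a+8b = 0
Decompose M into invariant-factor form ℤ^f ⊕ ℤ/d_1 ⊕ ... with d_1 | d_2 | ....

rank_ℚ(R)=1; free=2−1=1
SNF(R) diag = [4] → torsion [4]

Answer: M ≅ ℤ^1 ⊕ ℤ/4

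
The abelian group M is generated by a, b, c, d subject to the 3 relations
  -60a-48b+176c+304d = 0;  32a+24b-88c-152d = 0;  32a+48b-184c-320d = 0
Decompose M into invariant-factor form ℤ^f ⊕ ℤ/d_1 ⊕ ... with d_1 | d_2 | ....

rank_ℚ(R)=3; free=4−3=1
SNF(R) diag = [4, 8, 24] → torsion [4, 8, 24]

Answer: M ≅ ℤ^1 ⊕ ℤ/4 ⊕ ℤ/8 ⊕ ℤ/24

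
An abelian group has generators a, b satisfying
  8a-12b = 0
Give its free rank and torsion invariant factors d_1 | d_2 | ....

rank_ℚ(R)=1; free=2−1=1
SNF(R) diag = [4] → torsion [4]

Answer: M ≅ ℤ^1 ⊕ ℤ/4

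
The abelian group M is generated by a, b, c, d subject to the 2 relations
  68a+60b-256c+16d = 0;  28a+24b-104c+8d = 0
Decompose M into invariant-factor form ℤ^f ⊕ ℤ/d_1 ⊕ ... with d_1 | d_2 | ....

rank_ℚ(R)=2; free=4−2=2
SNF(R) diag = [4, 12] → torsion [4, 12]

Answer: M ≅ ℤ^2 ⊕ ℤ/4 ⊕ ℤ/12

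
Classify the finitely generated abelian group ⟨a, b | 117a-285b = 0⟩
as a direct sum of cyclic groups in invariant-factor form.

rank_ℚ(R)=1; free=2−1=1
SNF(R) diag = [3] → torsion [3]

Answer: M ≅ ℤ^1 ⊕ ℤ/3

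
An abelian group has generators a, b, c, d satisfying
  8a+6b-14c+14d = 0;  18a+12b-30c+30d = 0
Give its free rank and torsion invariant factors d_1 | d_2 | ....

rank_ℚ(R)=2; free=4−2=2
SNF(R) diag = [2, 6] → torsion [2, 6]

Answer: M ≅ ℤ^2 ⊕ ℤ/2 ⊕ ℤ/6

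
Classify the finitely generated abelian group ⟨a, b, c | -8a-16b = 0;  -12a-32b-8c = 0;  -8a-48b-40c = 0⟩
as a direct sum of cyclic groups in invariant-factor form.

Answer: M ≅ ℤ/4 ⊕ ℤ/8 ⊕ ℤ/16

Derivation:
rank_ℚ(R)=3; free=3−3=0
SNF(R) diag = [4, 8, 16] → torsion [4, 8, 16]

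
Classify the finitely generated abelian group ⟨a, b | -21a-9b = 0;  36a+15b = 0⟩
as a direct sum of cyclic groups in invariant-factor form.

Answer: M ≅ ℤ/3 ⊕ ℤ/3

Derivation:
rank_ℚ(R)=2; free=2−2=0
SNF(R) diag = [3, 3] → torsion [3, 3]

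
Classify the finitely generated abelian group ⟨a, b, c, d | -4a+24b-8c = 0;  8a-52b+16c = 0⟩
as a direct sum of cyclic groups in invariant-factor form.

Answer: M ≅ ℤ^2 ⊕ ℤ/4 ⊕ ℤ/4

Derivation:
rank_ℚ(R)=2; free=4−2=2
SNF(R) diag = [4, 4] → torsion [4, 4]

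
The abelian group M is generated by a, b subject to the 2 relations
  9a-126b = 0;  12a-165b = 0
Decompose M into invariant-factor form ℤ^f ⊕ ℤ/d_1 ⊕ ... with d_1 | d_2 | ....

rank_ℚ(R)=2; free=2−2=0
SNF(R) diag = [3, 9] → torsion [3, 9]

Answer: M ≅ ℤ/3 ⊕ ℤ/9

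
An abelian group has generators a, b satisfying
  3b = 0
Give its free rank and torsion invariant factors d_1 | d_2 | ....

Answer: M ≅ ℤ^1 ⊕ ℤ/3

Derivation:
rank_ℚ(R)=1; free=2−1=1
SNF(R) diag = [3] → torsion [3]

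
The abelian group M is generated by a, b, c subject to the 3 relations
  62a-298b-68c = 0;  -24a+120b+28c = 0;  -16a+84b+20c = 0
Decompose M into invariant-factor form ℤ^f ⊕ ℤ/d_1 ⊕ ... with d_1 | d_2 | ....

Answer: M ≅ ℤ/2 ⊕ ℤ/4 ⊕ ℤ/4

Derivation:
rank_ℚ(R)=3; free=3−3=0
SNF(R) diag = [2, 4, 4] → torsion [2, 4, 4]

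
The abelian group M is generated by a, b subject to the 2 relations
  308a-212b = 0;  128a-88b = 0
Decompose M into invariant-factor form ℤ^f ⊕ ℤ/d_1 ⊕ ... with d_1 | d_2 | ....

rank_ℚ(R)=2; free=2−2=0
SNF(R) diag = [4, 8] → torsion [4, 8]

Answer: M ≅ ℤ/4 ⊕ ℤ/8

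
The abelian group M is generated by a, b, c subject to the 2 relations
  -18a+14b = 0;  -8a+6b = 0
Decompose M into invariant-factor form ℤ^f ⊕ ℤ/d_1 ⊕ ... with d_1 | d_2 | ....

rank_ℚ(R)=2; free=3−2=1
SNF(R) diag = [2, 2] → torsion [2, 2]

Answer: M ≅ ℤ^1 ⊕ ℤ/2 ⊕ ℤ/2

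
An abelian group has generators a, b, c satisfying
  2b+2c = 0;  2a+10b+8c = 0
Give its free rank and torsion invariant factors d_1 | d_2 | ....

rank_ℚ(R)=2; free=3−2=1
SNF(R) diag = [2, 2] → torsion [2, 2]

Answer: M ≅ ℤ^1 ⊕ ℤ/2 ⊕ ℤ/2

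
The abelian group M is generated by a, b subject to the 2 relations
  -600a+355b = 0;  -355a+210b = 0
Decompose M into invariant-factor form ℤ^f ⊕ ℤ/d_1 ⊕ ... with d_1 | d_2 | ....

rank_ℚ(R)=2; free=2−2=0
SNF(R) diag = [5, 5] → torsion [5, 5]

Answer: M ≅ ℤ/5 ⊕ ℤ/5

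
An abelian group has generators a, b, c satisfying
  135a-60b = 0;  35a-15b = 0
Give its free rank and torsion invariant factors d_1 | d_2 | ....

rank_ℚ(R)=2; free=3−2=1
SNF(R) diag = [5, 15] → torsion [5, 15]

Answer: M ≅ ℤ^1 ⊕ ℤ/5 ⊕ ℤ/15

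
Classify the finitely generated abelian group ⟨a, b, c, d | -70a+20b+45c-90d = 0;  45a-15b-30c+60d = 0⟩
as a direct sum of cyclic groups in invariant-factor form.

Answer: M ≅ ℤ^2 ⊕ ℤ/5 ⊕ ℤ/15

Derivation:
rank_ℚ(R)=2; free=4−2=2
SNF(R) diag = [5, 15] → torsion [5, 15]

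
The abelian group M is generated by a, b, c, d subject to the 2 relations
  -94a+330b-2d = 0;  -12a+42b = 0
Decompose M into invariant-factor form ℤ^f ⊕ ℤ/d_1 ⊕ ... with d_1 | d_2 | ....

rank_ℚ(R)=2; free=4−2=2
SNF(R) diag = [2, 6] → torsion [2, 6]

Answer: M ≅ ℤ^2 ⊕ ℤ/2 ⊕ ℤ/6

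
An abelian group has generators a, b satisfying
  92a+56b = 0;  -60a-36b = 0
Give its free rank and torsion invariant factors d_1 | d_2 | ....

Answer: M ≅ ℤ/4 ⊕ ℤ/12

Derivation:
rank_ℚ(R)=2; free=2−2=0
SNF(R) diag = [4, 12] → torsion [4, 12]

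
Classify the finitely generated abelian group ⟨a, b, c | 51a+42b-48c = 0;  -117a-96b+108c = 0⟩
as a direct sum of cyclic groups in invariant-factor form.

Answer: M ≅ ℤ^1 ⊕ ℤ/3 ⊕ ℤ/6

Derivation:
rank_ℚ(R)=2; free=3−2=1
SNF(R) diag = [3, 6] → torsion [3, 6]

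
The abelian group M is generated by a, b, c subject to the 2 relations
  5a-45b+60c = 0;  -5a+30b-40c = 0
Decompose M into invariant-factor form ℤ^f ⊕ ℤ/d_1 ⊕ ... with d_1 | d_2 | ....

Answer: M ≅ ℤ^1 ⊕ ℤ/5 ⊕ ℤ/5

Derivation:
rank_ℚ(R)=2; free=3−2=1
SNF(R) diag = [5, 5] → torsion [5, 5]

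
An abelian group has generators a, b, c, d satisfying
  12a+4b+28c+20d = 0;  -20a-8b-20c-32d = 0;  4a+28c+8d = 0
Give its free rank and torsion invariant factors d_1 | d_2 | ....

Answer: M ≅ ℤ^1 ⊕ ℤ/4 ⊕ ℤ/4 ⊕ ℤ/8

Derivation:
rank_ℚ(R)=3; free=4−3=1
SNF(R) diag = [4, 4, 8] → torsion [4, 4, 8]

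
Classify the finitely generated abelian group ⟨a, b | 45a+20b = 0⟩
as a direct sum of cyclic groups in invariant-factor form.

Answer: M ≅ ℤ^1 ⊕ ℤ/5

Derivation:
rank_ℚ(R)=1; free=2−1=1
SNF(R) diag = [5] → torsion [5]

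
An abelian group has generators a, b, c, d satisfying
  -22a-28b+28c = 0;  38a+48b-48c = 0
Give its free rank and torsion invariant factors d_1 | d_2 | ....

Answer: M ≅ ℤ^2 ⊕ ℤ/2 ⊕ ℤ/4

Derivation:
rank_ℚ(R)=2; free=4−2=2
SNF(R) diag = [2, 4] → torsion [2, 4]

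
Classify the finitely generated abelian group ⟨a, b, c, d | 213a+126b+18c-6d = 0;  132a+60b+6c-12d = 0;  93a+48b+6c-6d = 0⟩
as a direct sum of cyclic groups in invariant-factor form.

rank_ℚ(R)=3; free=4−3=1
SNF(R) diag = [3, 6, 6] → torsion [3, 6, 6]

Answer: M ≅ ℤ^1 ⊕ ℤ/3 ⊕ ℤ/6 ⊕ ℤ/6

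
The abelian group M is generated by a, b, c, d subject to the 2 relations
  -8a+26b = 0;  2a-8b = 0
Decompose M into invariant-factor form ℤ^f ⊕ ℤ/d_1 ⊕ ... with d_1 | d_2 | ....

rank_ℚ(R)=2; free=4−2=2
SNF(R) diag = [2, 6] → torsion [2, 6]

Answer: M ≅ ℤ^2 ⊕ ℤ/2 ⊕ ℤ/6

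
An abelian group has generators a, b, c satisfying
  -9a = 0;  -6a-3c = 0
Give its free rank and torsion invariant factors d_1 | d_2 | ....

Answer: M ≅ ℤ^1 ⊕ ℤ/3 ⊕ ℤ/9

Derivation:
rank_ℚ(R)=2; free=3−2=1
SNF(R) diag = [3, 9] → torsion [3, 9]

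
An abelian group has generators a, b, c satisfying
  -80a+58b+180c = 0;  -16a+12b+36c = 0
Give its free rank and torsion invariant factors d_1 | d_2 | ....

rank_ℚ(R)=2; free=3−2=1
SNF(R) diag = [2, 4] → torsion [2, 4]

Answer: M ≅ ℤ^1 ⊕ ℤ/2 ⊕ ℤ/4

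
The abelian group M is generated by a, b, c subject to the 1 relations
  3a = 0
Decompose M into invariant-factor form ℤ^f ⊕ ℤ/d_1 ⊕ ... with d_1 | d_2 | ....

rank_ℚ(R)=1; free=3−1=2
SNF(R) diag = [3] → torsion [3]

Answer: M ≅ ℤ^2 ⊕ ℤ/3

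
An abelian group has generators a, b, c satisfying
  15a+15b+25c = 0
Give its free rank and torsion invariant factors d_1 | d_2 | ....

rank_ℚ(R)=1; free=3−1=2
SNF(R) diag = [5] → torsion [5]

Answer: M ≅ ℤ^2 ⊕ ℤ/5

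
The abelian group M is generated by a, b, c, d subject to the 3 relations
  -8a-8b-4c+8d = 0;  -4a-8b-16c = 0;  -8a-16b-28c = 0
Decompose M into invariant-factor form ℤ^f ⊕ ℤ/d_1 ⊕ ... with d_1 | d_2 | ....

Answer: M ≅ ℤ^1 ⊕ ℤ/4 ⊕ ℤ/4 ⊕ ℤ/8

Derivation:
rank_ℚ(R)=3; free=4−3=1
SNF(R) diag = [4, 4, 8] → torsion [4, 4, 8]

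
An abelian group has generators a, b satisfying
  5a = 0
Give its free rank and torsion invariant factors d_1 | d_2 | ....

Answer: M ≅ ℤ^1 ⊕ ℤ/5

Derivation:
rank_ℚ(R)=1; free=2−1=1
SNF(R) diag = [5] → torsion [5]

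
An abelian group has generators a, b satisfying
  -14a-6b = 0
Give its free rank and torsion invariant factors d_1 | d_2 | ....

rank_ℚ(R)=1; free=2−1=1
SNF(R) diag = [2] → torsion [2]

Answer: M ≅ ℤ^1 ⊕ ℤ/2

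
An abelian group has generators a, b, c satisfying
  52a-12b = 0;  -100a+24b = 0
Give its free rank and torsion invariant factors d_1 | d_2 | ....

rank_ℚ(R)=2; free=3−2=1
SNF(R) diag = [4, 12] → torsion [4, 12]

Answer: M ≅ ℤ^1 ⊕ ℤ/4 ⊕ ℤ/12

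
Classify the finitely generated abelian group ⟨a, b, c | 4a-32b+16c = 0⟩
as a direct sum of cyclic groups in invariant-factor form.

Answer: M ≅ ℤ^2 ⊕ ℤ/4

Derivation:
rank_ℚ(R)=1; free=3−1=2
SNF(R) diag = [4] → torsion [4]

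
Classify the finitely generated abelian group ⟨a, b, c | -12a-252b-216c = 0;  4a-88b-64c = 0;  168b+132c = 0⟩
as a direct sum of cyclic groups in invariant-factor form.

Answer: M ≅ ℤ/4 ⊕ ℤ/12 ⊕ ℤ/36

Derivation:
rank_ℚ(R)=3; free=3−3=0
SNF(R) diag = [4, 12, 36] → torsion [4, 12, 36]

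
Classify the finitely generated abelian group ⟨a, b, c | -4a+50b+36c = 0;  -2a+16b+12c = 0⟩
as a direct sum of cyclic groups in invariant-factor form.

rank_ℚ(R)=2; free=3−2=1
SNF(R) diag = [2, 6] → torsion [2, 6]

Answer: M ≅ ℤ^1 ⊕ ℤ/2 ⊕ ℤ/6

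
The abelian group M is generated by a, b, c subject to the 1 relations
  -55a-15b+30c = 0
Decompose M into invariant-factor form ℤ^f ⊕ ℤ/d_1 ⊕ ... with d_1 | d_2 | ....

Answer: M ≅ ℤ^2 ⊕ ℤ/5

Derivation:
rank_ℚ(R)=1; free=3−1=2
SNF(R) diag = [5] → torsion [5]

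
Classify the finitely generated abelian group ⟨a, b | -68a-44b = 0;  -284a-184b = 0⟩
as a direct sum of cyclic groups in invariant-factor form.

rank_ℚ(R)=2; free=2−2=0
SNF(R) diag = [4, 4] → torsion [4, 4]

Answer: M ≅ ℤ/4 ⊕ ℤ/4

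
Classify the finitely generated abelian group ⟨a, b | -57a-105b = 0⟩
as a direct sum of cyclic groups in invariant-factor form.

Answer: M ≅ ℤ^1 ⊕ ℤ/3

Derivation:
rank_ℚ(R)=1; free=2−1=1
SNF(R) diag = [3] → torsion [3]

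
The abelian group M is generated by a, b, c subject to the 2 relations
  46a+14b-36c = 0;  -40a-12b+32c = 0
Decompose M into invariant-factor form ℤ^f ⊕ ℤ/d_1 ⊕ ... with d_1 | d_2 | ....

rank_ℚ(R)=2; free=3−2=1
SNF(R) diag = [2, 4] → torsion [2, 4]

Answer: M ≅ ℤ^1 ⊕ ℤ/2 ⊕ ℤ/4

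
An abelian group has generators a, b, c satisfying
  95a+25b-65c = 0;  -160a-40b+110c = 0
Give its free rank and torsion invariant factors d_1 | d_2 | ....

rank_ℚ(R)=2; free=3−2=1
SNF(R) diag = [5, 10] → torsion [5, 10]

Answer: M ≅ ℤ^1 ⊕ ℤ/5 ⊕ ℤ/10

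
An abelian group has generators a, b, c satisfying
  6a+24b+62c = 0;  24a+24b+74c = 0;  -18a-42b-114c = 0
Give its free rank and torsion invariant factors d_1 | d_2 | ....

rank_ℚ(R)=3; free=3−3=0
SNF(R) diag = [2, 6, 18] → torsion [2, 6, 18]

Answer: M ≅ ℤ/2 ⊕ ℤ/6 ⊕ ℤ/18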